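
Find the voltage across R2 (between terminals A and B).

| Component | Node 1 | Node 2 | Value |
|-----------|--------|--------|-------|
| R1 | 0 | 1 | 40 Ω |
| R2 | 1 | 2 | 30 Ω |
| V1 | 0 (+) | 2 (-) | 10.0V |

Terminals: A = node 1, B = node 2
R1 and R2 are in series across V1 (node 0 → node 1 → node 2), and the output A–B is taken across R2, so this is a voltage divider.
Series current: I = V1/(R1 + R2) = 10/(40 + 30) = 10/70 = 0.1429 A
V_R2 = I × R2 = V1 × R2/(R1 + R2) = 10 × 30/70 = 4.286 V

Final answer: 4.286 V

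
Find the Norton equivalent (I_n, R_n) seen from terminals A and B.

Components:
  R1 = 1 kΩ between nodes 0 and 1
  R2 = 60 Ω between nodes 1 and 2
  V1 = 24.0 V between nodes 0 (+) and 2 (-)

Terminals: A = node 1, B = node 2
Find the Thévenin equivalent first; then I_n = V_th/R_th and R_n = R_th.
Step 1 — V_th is the open-circuit voltage V_A - V_B (nothing connected across the terminals).
Nodal analysis, taking node 2 as the 0 V reference.
Source V1 fixes V_0 = 24 V.
KCL at each unknown node (sum of currents leaving = 0; resistances in Ω):
  Node 1: (V_1 - 24)/1000 + (V_1 - 0)/60 = 0
Collecting terms: 0.01767 × V_1 = 0.024  =>  V_1 = 1.358 V
V_th = V_1 - V_2 = 1.358 - 0 = 1.358 V
Step 2 — R_th: zero the source — replace V1 by a short circuit (node 2 merges into node 0) — and find the resistance seen between A (node 1) and B (node 0).
Reduce the network between node 1 (A) and node 0 (B) by series/parallel combination:
  Rp1 = R1 ‖ R2 (parallel, both between nodes 0 and 1) = 1/(1/1000 + 1/60) = 56.6 Ω
R_th = 56.6 Ω
I_n = V_th/R_th = 1.358/56.6 = 0.024 A, and R_n = R_th = 56.6 Ω

Final answer: I_n = 0.024 A, R_n = 56.6 Ω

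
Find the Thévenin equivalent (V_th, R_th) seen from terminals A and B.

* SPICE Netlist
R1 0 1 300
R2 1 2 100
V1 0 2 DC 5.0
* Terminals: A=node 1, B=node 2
Step 1 — V_th is the open-circuit voltage V_A - V_B (nothing connected across the terminals).
Nodal analysis, taking node 2 as the 0 V reference.
Source V1 fixes V_0 = 5 V.
KCL at each unknown node (sum of currents leaving = 0; resistances in Ω):
  Node 1: (V_1 - 5)/300 + (V_1 - 0)/100 = 0
Collecting terms: 0.01333 × V_1 = 0.01667  =>  V_1 = 1.25 V
V_th = V_1 - V_2 = 1.25 - 0 = 1.25 V
Step 2 — R_th: zero the source — replace V1 by a short circuit (node 2 merges into node 0) — and find the resistance seen between A (node 1) and B (node 0).
Reduce the network between node 1 (A) and node 0 (B) by series/parallel combination:
  Rp1 = R1 ‖ R2 (parallel, both between nodes 0 and 1) = 1/(1/300 + 1/100) = 75 Ω
R_th = 75 Ω

Final answer: V_th = 1.25 V, R_th = 75 Ω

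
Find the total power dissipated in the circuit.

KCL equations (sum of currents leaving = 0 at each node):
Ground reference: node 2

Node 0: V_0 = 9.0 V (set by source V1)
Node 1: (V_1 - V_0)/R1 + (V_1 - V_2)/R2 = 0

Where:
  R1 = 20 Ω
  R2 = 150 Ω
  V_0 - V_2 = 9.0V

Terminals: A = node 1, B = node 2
Nodal analysis, taking node 2 as the 0 V reference.
Source V1 fixes V_0 = 9 V.
KCL at each unknown node (sum of currents leaving = 0; resistances in Ω):
  Node 1: (V_1 - 9)/20 + (V_1 - 0)/150 = 0
Collecting terms: 0.05667 × V_1 = 0.45  =>  V_1 = 7.941 V
Power in each resistor, P = (ΔV)²/R:
  P_R1 = (9 - 7.941)²/20 = 0.05606 W
  P_R2 = (7.941 - 0)²/150 = 0.4204 W
P_total = P_R1 + P_R2 = 0.4765 W

Final answer: 0.4765 W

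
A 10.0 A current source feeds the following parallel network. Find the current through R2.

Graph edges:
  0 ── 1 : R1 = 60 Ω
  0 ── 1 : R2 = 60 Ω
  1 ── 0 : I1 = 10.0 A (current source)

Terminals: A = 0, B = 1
All resistors sit directly between nodes 0 and 1, so they are in parallel and share one voltage V; the full source current 10 A splits among them.
1/R_par = 1/60 + 1/60 = 0.03333 S  =>  R_par = 30 Ω
V = I × R_par = 10 × 30 = 300 V
I_R2 = V/R2 = 300/60 = 5 A

Final answer: 5 A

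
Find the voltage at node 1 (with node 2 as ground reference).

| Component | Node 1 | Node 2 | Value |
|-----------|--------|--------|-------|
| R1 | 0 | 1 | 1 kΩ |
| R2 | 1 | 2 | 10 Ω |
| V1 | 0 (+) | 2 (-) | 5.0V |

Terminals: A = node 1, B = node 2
Nodal analysis, taking node 2 as the 0 V reference.
Source V1 fixes V_0 = 5 V.
KCL at each unknown node (sum of currents leaving = 0; resistances in Ω):
  Node 1: (V_1 - 5)/1000 + (V_1 - 0)/10 = 0
Collecting terms: 0.101 × V_1 = 0.005  =>  V_1 = 0.0495 V
The requested potential is V_1 = 0.0495 V.

Final answer: V_1 = 0.0495 V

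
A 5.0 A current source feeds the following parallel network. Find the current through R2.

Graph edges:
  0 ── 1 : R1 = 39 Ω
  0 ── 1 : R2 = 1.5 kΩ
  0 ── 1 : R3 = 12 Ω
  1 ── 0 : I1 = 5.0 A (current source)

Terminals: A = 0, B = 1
All resistors sit directly between nodes 0 and 1, so they are in parallel and share one voltage V; the full source current 5 A splits among them.
1/R_par = 1/39 + 1/1500 + 1/12 = 0.1096 S  =>  R_par = 9.121 Ω
V = I × R_par = 5 × 9.121 = 45.6 V
I_R2 = V/R2 = 45.6/1500 = 0.0304 A

Final answer: 0.0304 A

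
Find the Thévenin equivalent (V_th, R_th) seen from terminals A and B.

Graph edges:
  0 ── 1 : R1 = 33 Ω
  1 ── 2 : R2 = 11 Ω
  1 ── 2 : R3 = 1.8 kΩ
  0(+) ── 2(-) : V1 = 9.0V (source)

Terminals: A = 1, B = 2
Step 1 — V_th is the open-circuit voltage V_A - V_B (nothing connected across the terminals).
Nodal analysis, taking node 2 as the 0 V reference.
Source V1 fixes V_0 = 9 V.
KCL at each unknown node (sum of currents leaving = 0; resistances in Ω):
  Node 1: (V_1 - 9)/33 + (V_1 - 0)/11 + (V_1 - 0)/1800 = 0
Collecting terms: 0.1218 × V_1 = 0.2727  =>  V_1 = 2.24 V
V_th = V_1 - V_2 = 2.24 - 0 = 2.24 V
Step 2 — R_th: zero the source — replace V1 by a short circuit (node 2 merges into node 0) — and find the resistance seen between A (node 1) and B (node 0).
Reduce the network between node 1 (A) and node 0 (B) by series/parallel combination:
  Rp1 = R1 ‖ R2 ‖ R3 (parallel, all between nodes 0 and 1) = 1/(1/33 + 1/11 + 1/1800) = 8.212 Ω
R_th = 8.212 Ω

Final answer: V_th = 2.24 V, R_th = 8.212 Ω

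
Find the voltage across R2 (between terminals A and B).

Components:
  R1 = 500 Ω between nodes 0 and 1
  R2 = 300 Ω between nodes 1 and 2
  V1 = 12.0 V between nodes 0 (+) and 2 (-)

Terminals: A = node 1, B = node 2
R1 and R2 are in series across V1 (node 0 → node 1 → node 2), and the output A–B is taken across R2, so this is a voltage divider.
Series current: I = V1/(R1 + R2) = 12/(500 + 300) = 12/800 = 0.015 A
V_R2 = I × R2 = V1 × R2/(R1 + R2) = 12 × 300/800 = 4.5 V

Final answer: 4.5 V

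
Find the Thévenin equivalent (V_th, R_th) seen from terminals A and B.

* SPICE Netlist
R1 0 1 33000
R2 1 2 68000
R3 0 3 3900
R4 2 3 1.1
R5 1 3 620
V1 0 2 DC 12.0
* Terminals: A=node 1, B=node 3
Step 1 — V_th is the open-circuit voltage V_A - V_B (nothing connected across the terminals).
Nodal analysis, taking node 2 as the 0 V reference.
Source V1 fixes V_0 = 12 V.
KCL at each unknown node (sum of currents leaving = 0; resistances in Ω):
  Node 1: (V_1 - 12)/33000 + (V_1 - 0)/68000 + (V_1 - V_3)/620 = 0
  Node 3: (V_3 - 12)/3900 + (V_3 - 0)/1.1 + (V_3 - V_1)/620 = 0
Collecting terms (coefficients in siemens):
  0.001658·V_1 - 0.001613·V_3 = 0.0003636
  0.911·V_3 - 0.001613·V_1 = 0.003077
Determinant D = (0.001658)(0.911) - (-0.001613)(-0.001613) = 0.001508
V_1 = [(0.0003636)(0.911) - (-0.001613)(0.003077)]/D = 0.223 V
V_3 = [(0.001658)(0.003077) - (0.0003636)(-0.001613)]/D = 0.003773 V
V_th = V_1 - V_3 = 0.223 - 0.003773 = 0.2192 V
Step 2 — R_th: zero the source — replace V1 by a short circuit (node 2 merges into node 0) — and find the resistance seen between A (node 1) and B (node 3).
Reduce the network between node 1 (A) and node 3 (B) by series/parallel combination:
  Rp1 = R1 ‖ R2 (parallel, both between nodes 0 and 1) = 1/(1/33000 + 1/68000) = 22220 Ω
  Rp2 = R3 ‖ R4 (parallel, both between nodes 0 and 3) = 1/(1/3900 + 1/1.1) = 1.1 Ω
  Rs1 = Rp1 + Rp2 (series, joined only at node 0) = 22220 + 1.1 = 22220 Ω
  Rp3 = R5 ‖ Rs1 (parallel, both between nodes 1 and 3) = 1/(1/620 + 1/22220) = 603.2 Ω
R_th = 603.2 Ω

Final answer: V_th = 0.2192 V, R_th = 603.2 Ω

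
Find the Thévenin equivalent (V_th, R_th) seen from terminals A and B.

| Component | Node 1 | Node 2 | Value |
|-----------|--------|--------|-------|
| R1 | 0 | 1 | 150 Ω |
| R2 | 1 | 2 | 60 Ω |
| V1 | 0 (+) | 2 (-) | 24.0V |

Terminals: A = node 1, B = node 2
Step 1 — V_th is the open-circuit voltage V_A - V_B (nothing connected across the terminals).
Nodal analysis, taking node 2 as the 0 V reference.
Source V1 fixes V_0 = 24 V.
KCL at each unknown node (sum of currents leaving = 0; resistances in Ω):
  Node 1: (V_1 - 24)/150 + (V_1 - 0)/60 = 0
Collecting terms: 0.02333 × V_1 = 0.16  =>  V_1 = 6.857 V
V_th = V_1 - V_2 = 6.857 - 0 = 6.857 V
Step 2 — R_th: zero the source — replace V1 by a short circuit (node 2 merges into node 0) — and find the resistance seen between A (node 1) and B (node 0).
Reduce the network between node 1 (A) and node 0 (B) by series/parallel combination:
  Rp1 = R1 ‖ R2 (parallel, both between nodes 0 and 1) = 1/(1/150 + 1/60) = 42.86 Ω
R_th = 42.86 Ω

Final answer: V_th = 6.857 V, R_th = 42.86 Ω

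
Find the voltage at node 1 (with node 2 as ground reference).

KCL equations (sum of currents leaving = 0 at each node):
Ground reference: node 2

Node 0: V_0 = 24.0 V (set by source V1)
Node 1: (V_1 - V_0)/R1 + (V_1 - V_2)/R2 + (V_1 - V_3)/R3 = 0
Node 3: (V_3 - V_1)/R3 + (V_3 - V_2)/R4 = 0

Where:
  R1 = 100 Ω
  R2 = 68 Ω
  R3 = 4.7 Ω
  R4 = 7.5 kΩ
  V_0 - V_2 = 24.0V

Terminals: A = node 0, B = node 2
Nodal analysis, taking node 2 as the 0 V reference.
Source V1 fixes V_0 = 24 V.
KCL at each unknown node (sum of currents leaving = 0; resistances in Ω):
  Node 1: (V_1 - 24)/100 + (V_1 - 0)/68 + (V_1 - V_3)/4.7 = 0
  Node 3: (V_3 - V_1)/4.7 + (V_3 - 0)/7500 = 0
Collecting terms (coefficients in siemens):
  0.2375·V_1 - 0.2128·V_3 = 0.24
  0.2129·V_3 - 0.2128·V_1 = 0
Determinant D = (0.2375)(0.2129) - (-0.2128)(-0.2128) = 0.005288
V_1 = [(0.24)(0.2129) - (-0.2128)(0)]/D = 9.662 V
V_3 = [(0.2375)(0) - (0.24)(-0.2128)]/D = 9.656 V
The requested potential is V_1 = 9.662 V.

Final answer: V_1 = 9.662 V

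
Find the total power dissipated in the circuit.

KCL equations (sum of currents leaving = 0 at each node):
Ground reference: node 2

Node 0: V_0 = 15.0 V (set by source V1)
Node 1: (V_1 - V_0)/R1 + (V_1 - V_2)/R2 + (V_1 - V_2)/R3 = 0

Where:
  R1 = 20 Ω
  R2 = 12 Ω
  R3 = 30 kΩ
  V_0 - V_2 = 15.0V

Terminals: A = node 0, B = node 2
Nodal analysis, taking node 2 as the 0 V reference.
Source V1 fixes V_0 = 15 V.
KCL at each unknown node (sum of currents leaving = 0; resistances in Ω):
  Node 1: (V_1 - 15)/20 + (V_1 - 0)/12 + (V_1 - 0)/30000 = 0
Collecting terms: 0.1334 × V_1 = 0.75  =>  V_1 = 5.624 V
Power in each resistor, P = (ΔV)²/R:
  P_R1 = (15 - 5.624)²/20 = 4.396 W
  P_R2 = (5.624 - 0)²/12 = 2.635 W
  P_R3 = (5.624 - 0)²/30000 = 0.001054 W
P_total = P_R1 + P_R2 + P_R3 = 7.032 W

Final answer: 7.032 W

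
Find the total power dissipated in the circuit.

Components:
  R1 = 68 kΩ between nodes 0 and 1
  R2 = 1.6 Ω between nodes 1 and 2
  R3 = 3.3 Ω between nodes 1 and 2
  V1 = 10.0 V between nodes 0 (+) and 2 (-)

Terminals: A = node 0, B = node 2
Nodal analysis, taking node 2 as the 0 V reference.
Source V1 fixes V_0 = 10 V.
KCL at each unknown node (sum of currents leaving = 0; resistances in Ω):
  Node 1: (V_1 - 10)/68000 + (V_1 - 0)/1.6 + (V_1 - 0)/3.3 = 0
Collecting terms: 0.928 × V_1 = 0.0001471  =>  V_1 = 0.0001585 V
Power in each resistor, P = (ΔV)²/R:
  P_R1 = (10 - 0.0001585)²/68000 = 0.001471 W
  P_R2 = (0.0001585 - 0)²/1.6 = 0.00000001569 W
  P_R3 = (0.0001585 - 0)²/3.3 = 0.000000007609 W
P_total = P_R1 + P_R2 + P_R3 = 0.001471 W

Final answer: 0.001471 W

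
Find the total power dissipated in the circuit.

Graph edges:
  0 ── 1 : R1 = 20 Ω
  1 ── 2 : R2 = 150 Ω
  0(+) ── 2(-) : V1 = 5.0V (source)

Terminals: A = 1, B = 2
Nodal analysis, taking node 2 as the 0 V reference.
Source V1 fixes V_0 = 5 V.
KCL at each unknown node (sum of currents leaving = 0; resistances in Ω):
  Node 1: (V_1 - 5)/20 + (V_1 - 0)/150 = 0
Collecting terms: 0.05667 × V_1 = 0.25  =>  V_1 = 4.412 V
Power in each resistor, P = (ΔV)²/R:
  P_R1 = (5 - 4.412)²/20 = 0.0173 W
  P_R2 = (4.412 - 0)²/150 = 0.1298 W
P_total = P_R1 + P_R2 = 0.1471 W

Final answer: 0.1471 W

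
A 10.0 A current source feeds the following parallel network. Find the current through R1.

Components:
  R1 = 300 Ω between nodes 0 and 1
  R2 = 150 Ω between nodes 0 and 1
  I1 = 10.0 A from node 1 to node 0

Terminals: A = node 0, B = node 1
All resistors sit directly between nodes 0 and 1, so they are in parallel and share one voltage V; the full source current 10 A splits among them.
1/R_par = 1/300 + 1/150 = 0.01 S  =>  R_par = 100 Ω
V = I × R_par = 10 × 100 = 1000 V
I_R1 = V/R1 = 1000/300 = 3.333 A

Final answer: 3.333 A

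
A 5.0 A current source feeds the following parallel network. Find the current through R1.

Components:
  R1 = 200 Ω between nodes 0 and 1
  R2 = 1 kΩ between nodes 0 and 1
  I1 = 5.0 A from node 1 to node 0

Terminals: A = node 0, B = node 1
All resistors sit directly between nodes 0 and 1, so they are in parallel and share one voltage V; the full source current 5 A splits among them.
1/R_par = 1/200 + 1/1000 = 0.006 S  =>  R_par = 166.7 Ω
V = I × R_par = 5 × 166.7 = 833.3 V
I_R1 = V/R1 = 833.3/200 = 4.167 A

Final answer: 4.167 A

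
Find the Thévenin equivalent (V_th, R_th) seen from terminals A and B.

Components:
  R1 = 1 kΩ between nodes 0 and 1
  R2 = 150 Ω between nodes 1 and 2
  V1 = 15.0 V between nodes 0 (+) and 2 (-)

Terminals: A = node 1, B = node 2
Step 1 — V_th is the open-circuit voltage V_A - V_B (nothing connected across the terminals).
Nodal analysis, taking node 2 as the 0 V reference.
Source V1 fixes V_0 = 15 V.
KCL at each unknown node (sum of currents leaving = 0; resistances in Ω):
  Node 1: (V_1 - 15)/1000 + (V_1 - 0)/150 = 0
Collecting terms: 0.007667 × V_1 = 0.015  =>  V_1 = 1.957 V
V_th = V_1 - V_2 = 1.957 - 0 = 1.957 V
Step 2 — R_th: zero the source — replace V1 by a short circuit (node 2 merges into node 0) — and find the resistance seen between A (node 1) and B (node 0).
Reduce the network between node 1 (A) and node 0 (B) by series/parallel combination:
  Rp1 = R1 ‖ R2 (parallel, both between nodes 0 and 1) = 1/(1/1000 + 1/150) = 130.4 Ω
R_th = 130.4 Ω

Final answer: V_th = 1.957 V, R_th = 130.4 Ω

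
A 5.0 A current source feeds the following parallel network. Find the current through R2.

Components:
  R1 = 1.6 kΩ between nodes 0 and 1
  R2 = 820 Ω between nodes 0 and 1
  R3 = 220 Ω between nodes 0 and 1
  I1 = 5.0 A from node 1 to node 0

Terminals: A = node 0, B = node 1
All resistors sit directly between nodes 0 and 1, so they are in parallel and share one voltage V; the full source current 5 A splits among them.
1/R_par = 1/1600 + 1/820 + 1/220 = 0.00639 S  =>  R_par = 156.5 Ω
V = I × R_par = 5 × 156.5 = 782.5 V
I_R2 = V/R2 = 782.5/820 = 0.9542 A

Final answer: 0.9542 A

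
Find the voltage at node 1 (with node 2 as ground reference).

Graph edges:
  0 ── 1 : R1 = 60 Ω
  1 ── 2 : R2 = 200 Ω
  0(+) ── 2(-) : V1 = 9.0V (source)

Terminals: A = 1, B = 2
Nodal analysis, taking node 2 as the 0 V reference.
Source V1 fixes V_0 = 9 V.
KCL at each unknown node (sum of currents leaving = 0; resistances in Ω):
  Node 1: (V_1 - 9)/60 + (V_1 - 0)/200 = 0
Collecting terms: 0.02167 × V_1 = 0.15  =>  V_1 = 6.923 V
The requested potential is V_1 = 6.923 V.

Final answer: V_1 = 6.923 V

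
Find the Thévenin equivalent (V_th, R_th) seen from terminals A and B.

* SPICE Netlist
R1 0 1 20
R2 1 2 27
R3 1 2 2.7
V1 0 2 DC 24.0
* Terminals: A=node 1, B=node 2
Step 1 — V_th is the open-circuit voltage V_A - V_B (nothing connected across the terminals).
Nodal analysis, taking node 2 as the 0 V reference.
Source V1 fixes V_0 = 24 V.
KCL at each unknown node (sum of currents leaving = 0; resistances in Ω):
  Node 1: (V_1 - 24)/20 + (V_1 - 0)/27 + (V_1 - 0)/2.7 = 0
Collecting terms: 0.4574 × V_1 = 1.2  =>  V_1 = 2.623 V
V_th = V_1 - V_2 = 2.623 - 0 = 2.623 V
Step 2 — R_th: zero the source — replace V1 by a short circuit (node 2 merges into node 0) — and find the resistance seen between A (node 1) and B (node 0).
Reduce the network between node 1 (A) and node 0 (B) by series/parallel combination:
  Rp1 = R1 ‖ R2 ‖ R3 (parallel, all between nodes 0 and 1) = 1/(1/20 + 1/27 + 1/2.7) = 2.186 Ω
R_th = 2.186 Ω

Final answer: V_th = 2.623 V, R_th = 2.186 Ω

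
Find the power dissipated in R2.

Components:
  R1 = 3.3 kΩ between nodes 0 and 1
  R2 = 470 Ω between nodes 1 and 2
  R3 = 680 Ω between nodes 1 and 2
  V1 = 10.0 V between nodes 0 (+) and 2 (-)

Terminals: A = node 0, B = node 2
Nodal analysis, taking node 2 as the 0 V reference.
Source V1 fixes V_0 = 10 V.
KCL at each unknown node (sum of currents leaving = 0; resistances in Ω):
  Node 1: (V_1 - 10)/3300 + (V_1 - 0)/470 + (V_1 - 0)/680 = 0
Collecting terms: 0.003901 × V_1 = 0.00303  =>  V_1 = 0.7767 V
I_R2 = (V_1 - V_2)/R2 = (0.7767 - 0)/470 = 0.001653 A
P_R2 = I_R2² × R2 = (0.001653)² × 470 = 0.001284 W

Final answer: 0.001284 W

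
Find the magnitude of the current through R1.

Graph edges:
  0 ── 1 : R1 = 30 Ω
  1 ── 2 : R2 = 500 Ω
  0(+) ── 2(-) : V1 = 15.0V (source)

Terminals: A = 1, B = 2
Nodal analysis, taking node 2 as the 0 V reference.
Source V1 fixes V_0 = 15 V.
KCL at each unknown node (sum of currents leaving = 0; resistances in Ω):
  Node 1: (V_1 - 15)/30 + (V_1 - 0)/500 = 0
Collecting terms: 0.03533 × V_1 = 0.5  =>  V_1 = 14.15 V
I_R1 = (V_0 - V_1)/R1 = (15 - 14.15)/30 = 0.0283 A
|I_R1| = 0.0283 A

Final answer: |I_R1| = 0.0283 A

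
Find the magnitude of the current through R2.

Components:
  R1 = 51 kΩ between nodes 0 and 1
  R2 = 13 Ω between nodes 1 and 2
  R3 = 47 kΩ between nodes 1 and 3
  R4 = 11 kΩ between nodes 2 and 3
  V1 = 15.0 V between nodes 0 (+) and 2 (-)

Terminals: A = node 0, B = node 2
Nodal analysis, taking node 2 as the 0 V reference.
Source V1 fixes V_0 = 15 V.
KCL at each unknown node (sum of currents leaving = 0; resistances in Ω):
  Node 1: (V_1 - 15)/51000 + (V_1 - 0)/13 + (V_1 - V_3)/47000 = 0
  Node 3: (V_3 - V_1)/47000 + (V_3 - 0)/11000 = 0
Collecting terms (coefficients in siemens):
  0.07696·V_1 - 0.00002128·V_3 = 0.0002941
  0.0001122·V_3 - 0.00002128·V_1 = 0
Determinant D = (0.07696)(0.0001122) - (-0.00002128)(-0.00002128) = 0.000008634
V_1 = [(0.0002941)(0.0001122) - (-0.00002128)(0)]/D = 0.003822 V
V_3 = [(0.07696)(0) - (0.0002941)(-0.00002128)]/D = 0.0007248 V
I_R2 = (V_1 - V_2)/R2 = (0.003822 - 0)/13 = 0.000294 A
|I_R2| = 0.000294 A

Final answer: |I_R2| = 0.000294 A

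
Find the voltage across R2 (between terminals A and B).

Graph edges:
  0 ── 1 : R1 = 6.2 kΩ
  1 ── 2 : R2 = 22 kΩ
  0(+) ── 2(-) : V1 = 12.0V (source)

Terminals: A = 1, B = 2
R1 and R2 are in series across V1 (node 0 → node 1 → node 2), and the output A–B is taken across R2, so this is a voltage divider.
Series current: I = V1/(R1 + R2) = 12/(6200 + 22000) = 12/28200 = 0.0004255 A
V_R2 = I × R2 = V1 × R2/(R1 + R2) = 12 × 22000/28200 = 9.362 V

Final answer: 9.362 V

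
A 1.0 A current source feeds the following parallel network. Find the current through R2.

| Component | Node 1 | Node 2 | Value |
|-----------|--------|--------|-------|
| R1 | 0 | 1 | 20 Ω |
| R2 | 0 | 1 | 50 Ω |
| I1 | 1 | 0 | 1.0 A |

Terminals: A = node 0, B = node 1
All resistors sit directly between nodes 0 and 1, so they are in parallel and share one voltage V; the full source current 1 A splits among them.
1/R_par = 1/20 + 1/50 = 0.07 S  =>  R_par = 14.29 Ω
V = I × R_par = 1 × 14.29 = 14.29 V
I_R2 = V/R2 = 14.29/50 = 0.2857 A

Final answer: 0.2857 A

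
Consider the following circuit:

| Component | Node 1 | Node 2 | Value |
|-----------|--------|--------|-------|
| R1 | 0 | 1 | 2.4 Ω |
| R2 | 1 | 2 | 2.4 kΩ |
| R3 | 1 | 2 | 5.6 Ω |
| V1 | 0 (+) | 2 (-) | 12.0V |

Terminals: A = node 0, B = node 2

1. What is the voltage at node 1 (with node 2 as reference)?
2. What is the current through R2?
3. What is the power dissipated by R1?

Nodal analysis, taking node 2 as the 0 V reference.
Source V1 fixes V_0 = 12 V.
KCL at each unknown node (sum of currents leaving = 0; resistances in Ω):
  Node 1: (V_1 - 12)/2.4 + (V_1 - 0)/2400 + (V_1 - 0)/5.6 = 0
Collecting terms: 0.5957 × V_1 = 5  =>  V_1 = 8.394 V
Part 1:
  Read off the nodal solution: V_1 = 8.394 V
Part 2:
  I_R2 = (V_1 - V_2)/R2 = (8.394 - 0)/2400 = 0.003498 A
  Magnitude: I_R2 = 0.003498 A
Part 3:
  I_R1 = (V_0 - V_1)/R1 = (12 - 8.394)/2.4 = 1.502 A
  P_R1 = I_R1² × R1 = (1.502)² × 2.4 = 5.418 W

Final answers:
1. V_1 = 8.394 V
2. I_R2 = 0.003498 A
3. P_R1 = 5.418 W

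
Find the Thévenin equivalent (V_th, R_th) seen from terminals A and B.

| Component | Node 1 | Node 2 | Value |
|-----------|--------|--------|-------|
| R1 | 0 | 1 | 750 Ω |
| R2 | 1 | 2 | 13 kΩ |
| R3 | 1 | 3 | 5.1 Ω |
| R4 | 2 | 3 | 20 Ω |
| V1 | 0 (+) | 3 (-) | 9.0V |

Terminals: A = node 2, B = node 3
Step 1 — V_th is the open-circuit voltage V_A - V_B (nothing connected across the terminals).
Nodal analysis, taking node 3 as the 0 V reference.
Source V1 fixes V_0 = 9 V.
KCL at each unknown node (sum of currents leaving = 0; resistances in Ω):
  Node 1: (V_1 - 9)/750 + (V_1 - V_2)/13000 + (V_1 - 0)/5.1 = 0
  Node 2: (V_2 - V_1)/13000 + (V_2 - 0)/20 = 0
Collecting terms (coefficients in siemens):
  0.1975·V_1 - 0.00007692·V_2 = 0.012
  0.05008·V_2 - 0.00007692·V_1 = 0
Determinant D = (0.1975)(0.05008) - (-0.00007692)(-0.00007692) = 0.00989
V_1 = [(0.012)(0.05008) - (-0.00007692)(0)]/D = 0.06076 V
V_2 = [(0.1975)(0) - (0.012)(-0.00007692)]/D = 0.00009334 V
V_th = V_2 - V_3 = 0.00009334 - 0 = 0.00009334 V
Step 2 — R_th: zero the source — replace V1 by a short circuit (node 3 merges into node 0) — and find the resistance seen between A (node 2) and B (node 0).
Reduce the network between node 2 (A) and node 0 (B) by series/parallel combination:
  Rp1 = R1 ‖ R3 (parallel, both between nodes 0 and 1) = 1/(1/750 + 1/5.1) = 5.066 Ω
  Rs1 = R2 + Rp1 (series, joined only at node 1) = 13000 + 5.066 = 13010 Ω
  Rp2 = R4 ‖ Rs1 (parallel, both between nodes 0 and 2) = 1/(1/20 + 1/13010) = 19.97 Ω
R_th = 19.97 Ω

Final answer: V_th = 9.334e-05 V, R_th = 19.97 Ω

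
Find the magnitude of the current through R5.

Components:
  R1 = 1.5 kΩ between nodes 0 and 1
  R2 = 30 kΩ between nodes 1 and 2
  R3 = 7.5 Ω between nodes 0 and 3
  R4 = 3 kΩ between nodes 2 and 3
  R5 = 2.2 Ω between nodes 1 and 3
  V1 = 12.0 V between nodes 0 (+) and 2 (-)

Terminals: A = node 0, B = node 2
Nodal analysis, taking node 2 as the 0 V reference.
Source V1 fixes V_0 = 12 V.
KCL at each unknown node (sum of currents leaving = 0; resistances in Ω):
  Node 1: (V_1 - 12)/1500 + (V_1 - 0)/30000 + (V_1 - V_3)/2.2 = 0
  Node 3: (V_3 - 12)/7.5 + (V_3 - 0)/3000 + (V_3 - V_1)/2.2 = 0
Collecting terms (coefficients in siemens):
  0.4552·V_1 - 0.4545·V_3 = 0.008
  0.5882·V_3 - 0.4545·V_1 = 1.6
Determinant D = (0.4552)(0.5882) - (-0.4545)(-0.4545) = 0.06117
V_1 = [(0.008)(0.5882) - (-0.4545)(1.6)]/D = 11.97 V
V_3 = [(0.4552)(1.6) - (0.008)(-0.4545)]/D = 11.97 V
I_R5 = (V_1 - V_3)/R5 = (11.97 - 11.97)/2.2 = -0.0003765 A
|I_R5| = 0.0003765 A

Final answer: |I_R5| = 0.0003765 A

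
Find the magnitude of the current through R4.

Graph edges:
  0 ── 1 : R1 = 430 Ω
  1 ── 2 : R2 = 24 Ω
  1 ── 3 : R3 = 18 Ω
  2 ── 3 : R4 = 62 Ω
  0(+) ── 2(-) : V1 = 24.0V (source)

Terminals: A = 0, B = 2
Nodal analysis, taking node 2 as the 0 V reference.
Source V1 fixes V_0 = 24 V.
KCL at each unknown node (sum of currents leaving = 0; resistances in Ω):
  Node 1: (V_1 - 24)/430 + (V_1 - 0)/24 + (V_1 - V_3)/18 = 0
  Node 3: (V_3 - V_1)/18 + (V_3 - 0)/62 = 0
Collecting terms (coefficients in siemens):
  0.09955·V_1 - 0.05556·V_3 = 0.05581
  0.07168·V_3 - 0.05556·V_1 = 0
Determinant D = (0.09955)(0.07168) - (-0.05556)(-0.05556) = 0.00405
V_1 = [(0.05581)(0.07168) - (-0.05556)(0)]/D = 0.988 V
V_3 = [(0.09955)(0) - (0.05581)(-0.05556)]/D = 0.7657 V
I_R4 = (V_2 - V_3)/R4 = (0 - 0.7657)/62 = -0.01235 A
|I_R4| = 0.01235 A

Final answer: |I_R4| = 0.01235 A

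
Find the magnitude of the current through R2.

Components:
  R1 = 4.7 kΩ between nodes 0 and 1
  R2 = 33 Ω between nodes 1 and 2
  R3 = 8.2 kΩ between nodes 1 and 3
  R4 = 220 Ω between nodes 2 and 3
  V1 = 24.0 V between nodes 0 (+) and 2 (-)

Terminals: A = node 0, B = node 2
Nodal analysis, taking node 2 as the 0 V reference.
Source V1 fixes V_0 = 24 V.
KCL at each unknown node (sum of currents leaving = 0; resistances in Ω):
  Node 1: (V_1 - 24)/4700 + (V_1 - 0)/33 + (V_1 - V_3)/8200 = 0
  Node 3: (V_3 - V_1)/8200 + (V_3 - 0)/220 = 0
Collecting terms (coefficients in siemens):
  0.03064·V_1 - 0.000122·V_3 = 0.005106
  0.004667·V_3 - 0.000122·V_1 = 0
Determinant D = (0.03064)(0.004667) - (-0.000122)(-0.000122) = 0.000143
V_1 = [(0.005106)(0.004667) - (-0.000122)(0)]/D = 0.1667 V
V_3 = [(0.03064)(0) - (0.005106)(-0.000122)]/D = 0.004355 V
I_R2 = (V_1 - V_2)/R2 = (0.1667 - 0)/33 = 0.005051 A
|I_R2| = 0.005051 A

Final answer: |I_R2| = 0.005051 A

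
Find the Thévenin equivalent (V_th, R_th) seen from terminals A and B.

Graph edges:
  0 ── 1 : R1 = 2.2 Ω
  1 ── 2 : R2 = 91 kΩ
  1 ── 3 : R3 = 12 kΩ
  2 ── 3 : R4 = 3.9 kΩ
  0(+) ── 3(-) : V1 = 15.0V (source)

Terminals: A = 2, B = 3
Step 1 — V_th is the open-circuit voltage V_A - V_B (nothing connected across the terminals).
Nodal analysis, taking node 3 as the 0 V reference.
Source V1 fixes V_0 = 15 V.
KCL at each unknown node (sum of currents leaving = 0; resistances in Ω):
  Node 1: (V_1 - 15)/2.2 + (V_1 - V_2)/91000 + (V_1 - 0)/12000 = 0
  Node 2: (V_2 - V_1)/91000 + (V_2 - 0)/3900 = 0
Collecting terms (coefficients in siemens):
  0.4546·V_1 - 0.00001099·V_2 = 6.818
  0.0002674·V_2 - 0.00001099·V_1 = 0
Determinant D = (0.4546)(0.0002674) - (-0.00001099)(-0.00001099) = 0.0001216
V_1 = [(6.818)(0.0002674) - (-0.00001099)(0)]/D = 15 V
V_2 = [(0.4546)(0) - (6.818)(-0.00001099)]/D = 0.6163 V
V_th = V_2 - V_3 = 0.6163 - 0 = 0.6163 V
Step 2 — R_th: zero the source — replace V1 by a short circuit (node 3 merges into node 0) — and find the resistance seen between A (node 2) and B (node 0).
Reduce the network between node 2 (A) and node 0 (B) by series/parallel combination:
  Rp1 = R1 ‖ R3 (parallel, both between nodes 0 and 1) = 1/(1/2.2 + 1/12000) = 2.2 Ω
  Rs1 = R2 + Rp1 (series, joined only at node 1) = 91000 + 2.2 = 91000 Ω
  Rp2 = R4 ‖ Rs1 (parallel, both between nodes 0 and 2) = 1/(1/3900 + 1/91000) = 3740 Ω
R_th = 3.74 kΩ

Final answer: V_th = 0.6163 V, R_th = 3.74 kΩ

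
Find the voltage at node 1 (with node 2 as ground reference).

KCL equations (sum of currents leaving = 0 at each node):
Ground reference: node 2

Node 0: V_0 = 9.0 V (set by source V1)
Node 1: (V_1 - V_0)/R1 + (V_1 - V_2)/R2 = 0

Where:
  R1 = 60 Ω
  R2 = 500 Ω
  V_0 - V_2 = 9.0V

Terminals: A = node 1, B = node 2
Nodal analysis, taking node 2 as the 0 V reference.
Source V1 fixes V_0 = 9 V.
KCL at each unknown node (sum of currents leaving = 0; resistances in Ω):
  Node 1: (V_1 - 9)/60 + (V_1 - 0)/500 = 0
Collecting terms: 0.01867 × V_1 = 0.15  =>  V_1 = 8.036 V
The requested potential is V_1 = 8.036 V.

Final answer: V_1 = 8.036 V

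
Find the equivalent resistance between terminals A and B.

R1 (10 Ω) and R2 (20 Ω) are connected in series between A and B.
Reduce the network between node 0 (A) and node 2 (B) by series/parallel combination:
  Rs1 = R1 + R2 (series, joined only at node 1) = 10 + 20 = 30 Ω
R_eq = 30 Ω

Final answer: 30 Ω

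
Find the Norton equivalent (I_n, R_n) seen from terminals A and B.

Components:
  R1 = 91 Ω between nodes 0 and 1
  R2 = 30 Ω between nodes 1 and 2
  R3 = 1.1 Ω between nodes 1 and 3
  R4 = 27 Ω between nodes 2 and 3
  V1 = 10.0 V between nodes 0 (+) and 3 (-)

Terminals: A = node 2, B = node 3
Find the Thévenin equivalent first; then I_n = V_th/R_th and R_n = R_th.
Step 1 — V_th is the open-circuit voltage V_A - V_B (nothing connected across the terminals).
Nodal analysis, taking node 3 as the 0 V reference.
Source V1 fixes V_0 = 10 V.
KCL at each unknown node (sum of currents leaving = 0; resistances in Ω):
  Node 1: (V_1 - 10)/91 + (V_1 - V_2)/30 + (V_1 - 0)/1.1 = 0
  Node 2: (V_2 - V_1)/30 + (V_2 - 0)/27 = 0
Collecting terms (coefficients in siemens):
  0.9534·V_1 - 0.03333·V_2 = 0.1099
  0.07037·V_2 - 0.03333·V_1 = 0
Determinant D = (0.9534)(0.07037) - (-0.03333)(-0.03333) = 0.06598
V_1 = [(0.1099)(0.07037) - (-0.03333)(0)]/D = 0.1172 V
V_2 = [(0.9534)(0) - (0.1099)(-0.03333)]/D = 0.05552 V
V_th = V_2 - V_3 = 0.05552 - 0 = 0.05552 V
Step 2 — R_th: zero the source — replace V1 by a short circuit (node 3 merges into node 0) — and find the resistance seen between A (node 2) and B (node 0).
Reduce the network between node 2 (A) and node 0 (B) by series/parallel combination:
  Rp1 = R1 ‖ R3 (parallel, both between nodes 0 and 1) = 1/(1/91 + 1/1.1) = 1.087 Ω
  Rs1 = R2 + Rp1 (series, joined only at node 1) = 30 + 1.087 = 31.09 Ω
  Rp2 = R4 ‖ Rs1 (parallel, both between nodes 0 and 2) = 1/(1/27 + 1/31.09) = 14.45 Ω
R_th = 14.45 Ω
I_n = V_th/R_th = 0.05552/14.45 = 0.003842 A, and R_n = R_th = 14.45 Ω

Final answer: I_n = 0.003842 A, R_n = 14.45 Ω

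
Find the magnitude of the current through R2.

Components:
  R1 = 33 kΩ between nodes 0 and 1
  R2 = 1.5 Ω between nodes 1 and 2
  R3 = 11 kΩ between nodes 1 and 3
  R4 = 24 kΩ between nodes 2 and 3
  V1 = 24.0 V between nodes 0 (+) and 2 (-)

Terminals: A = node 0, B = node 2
Nodal analysis, taking node 2 as the 0 V reference.
Source V1 fixes V_0 = 24 V.
KCL at each unknown node (sum of currents leaving = 0; resistances in Ω):
  Node 1: (V_1 - 24)/33000 + (V_1 - 0)/1.5 + (V_1 - V_3)/11000 = 0
  Node 3: (V_3 - V_1)/11000 + (V_3 - 0)/24000 = 0
Collecting terms (coefficients in siemens):
  0.6668·V_1 - 0.00009091·V_3 = 0.0007273
  0.0001326·V_3 - 0.00009091·V_1 = 0
Determinant D = (0.6668)(0.0001326) - (-0.00009091)(-0.00009091) = 0.00008839
V_1 = [(0.0007273)(0.0001326) - (-0.00009091)(0)]/D = 0.001091 V
V_3 = [(0.6668)(0) - (0.0007273)(-0.00009091)]/D = 0.000748 V
I_R2 = (V_1 - V_2)/R2 = (0.001091 - 0)/1.5 = 0.0007272 A
|I_R2| = 0.0007272 A

Final answer: |I_R2| = 0.0007272 A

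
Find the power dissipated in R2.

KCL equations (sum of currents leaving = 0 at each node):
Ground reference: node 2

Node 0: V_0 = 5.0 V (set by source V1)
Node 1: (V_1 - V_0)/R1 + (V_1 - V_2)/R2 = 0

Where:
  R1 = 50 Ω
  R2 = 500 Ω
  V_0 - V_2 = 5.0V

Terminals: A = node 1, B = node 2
Nodal analysis, taking node 2 as the 0 V reference.
Source V1 fixes V_0 = 5 V.
KCL at each unknown node (sum of currents leaving = 0; resistances in Ω):
  Node 1: (V_1 - 5)/50 + (V_1 - 0)/500 = 0
Collecting terms: 0.022 × V_1 = 0.1  =>  V_1 = 4.545 V
I_R2 = (V_1 - V_2)/R2 = (4.545 - 0)/500 = 0.009091 A
P_R2 = I_R2² × R2 = (0.009091)² × 500 = 0.04132 W

Final answer: 0.04132 W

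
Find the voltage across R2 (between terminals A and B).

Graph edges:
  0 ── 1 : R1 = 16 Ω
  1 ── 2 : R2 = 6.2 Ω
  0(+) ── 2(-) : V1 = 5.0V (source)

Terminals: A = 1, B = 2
R1 and R2 are in series across V1 (node 0 → node 1 → node 2), and the output A–B is taken across R2, so this is a voltage divider.
Series current: I = V1/(R1 + R2) = 5/(16 + 6.2) = 5/22.2 = 0.2252 A
V_R2 = I × R2 = V1 × R2/(R1 + R2) = 5 × 6.2/22.2 = 1.396 V

Final answer: 1.396 V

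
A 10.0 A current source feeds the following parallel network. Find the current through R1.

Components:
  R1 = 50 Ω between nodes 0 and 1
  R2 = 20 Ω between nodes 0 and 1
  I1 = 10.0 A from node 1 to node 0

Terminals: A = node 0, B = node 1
All resistors sit directly between nodes 0 and 1, so they are in parallel and share one voltage V; the full source current 10 A splits among them.
1/R_par = 1/50 + 1/20 = 0.07 S  =>  R_par = 14.29 Ω
V = I × R_par = 10 × 14.29 = 142.9 V
I_R1 = V/R1 = 142.9/50 = 2.857 A

Final answer: 2.857 A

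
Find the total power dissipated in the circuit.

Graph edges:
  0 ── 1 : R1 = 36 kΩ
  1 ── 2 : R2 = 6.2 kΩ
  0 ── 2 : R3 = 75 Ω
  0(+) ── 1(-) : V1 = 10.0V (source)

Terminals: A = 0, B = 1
Nodal analysis, taking node 1 as the 0 V reference.
Source V1 fixes V_0 = 10 V.
KCL at each unknown node (sum of currents leaving = 0; resistances in Ω):
  Node 2: (V_2 - 0)/6200 + (V_2 - 10)/75 = 0
Collecting terms: 0.01349 × V_2 = 0.1333  =>  V_2 = 9.88 V
Power in each resistor, P = (ΔV)²/R:
  P_R1 = (10 - 0)²/36000 = 0.002778 W
  P_R2 = (0 - 9.88)²/6200 = 0.01575 W
  P_R3 = (10 - 9.88)²/75 = 0.0001905 W
P_total = P_R1 + P_R2 + P_R3 = 0.01871 W

Final answer: 0.01871 W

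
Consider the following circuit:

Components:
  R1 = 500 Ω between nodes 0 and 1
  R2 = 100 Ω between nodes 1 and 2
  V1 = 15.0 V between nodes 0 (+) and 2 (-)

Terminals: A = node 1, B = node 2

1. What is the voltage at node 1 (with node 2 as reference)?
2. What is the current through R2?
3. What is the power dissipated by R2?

Nodal analysis, taking node 2 as the 0 V reference.
Source V1 fixes V_0 = 15 V.
KCL at each unknown node (sum of currents leaving = 0; resistances in Ω):
  Node 1: (V_1 - 15)/500 + (V_1 - 0)/100 = 0
Collecting terms: 0.012 × V_1 = 0.03  =>  V_1 = 2.5 V
Part 1:
  Read off the nodal solution: V_1 = 2.5 V
Part 2:
  I_R2 = (V_1 - V_2)/R2 = (2.5 - 0)/100 = 0.025 A
  Magnitude: I_R2 = 0.025 A
Part 3:
  I_R2 = (V_1 - V_2)/R2 = (2.5 - 0)/100 = 0.025 A
  P_R2 = I_R2² × R2 = (0.025)² × 100 = 0.0625 W

Final answers:
1. V_1 = 2.5 V
2. I_R2 = 0.025 A
3. P_R2 = 0.0625 W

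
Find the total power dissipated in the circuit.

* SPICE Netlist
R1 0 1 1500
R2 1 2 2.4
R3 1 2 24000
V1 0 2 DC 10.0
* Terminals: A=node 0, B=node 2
Nodal analysis, taking node 2 as the 0 V reference.
Source V1 fixes V_0 = 10 V.
KCL at each unknown node (sum of currents leaving = 0; resistances in Ω):
  Node 1: (V_1 - 10)/1500 + (V_1 - 0)/2.4 + (V_1 - 0)/24000 = 0
Collecting terms: 0.4174 × V_1 = 0.006667  =>  V_1 = 0.01597 V
Power in each resistor, P = (ΔV)²/R:
  P_R1 = (10 - 0.01597)²/1500 = 0.06645 W
  P_R2 = (0.01597 - 0)²/2.4 = 0.0001063 W
  P_R3 = (0.01597 - 0)²/24000 = 0.00000001063 W
P_total = P_R1 + P_R2 + P_R3 = 0.06656 W

Final answer: 0.06656 W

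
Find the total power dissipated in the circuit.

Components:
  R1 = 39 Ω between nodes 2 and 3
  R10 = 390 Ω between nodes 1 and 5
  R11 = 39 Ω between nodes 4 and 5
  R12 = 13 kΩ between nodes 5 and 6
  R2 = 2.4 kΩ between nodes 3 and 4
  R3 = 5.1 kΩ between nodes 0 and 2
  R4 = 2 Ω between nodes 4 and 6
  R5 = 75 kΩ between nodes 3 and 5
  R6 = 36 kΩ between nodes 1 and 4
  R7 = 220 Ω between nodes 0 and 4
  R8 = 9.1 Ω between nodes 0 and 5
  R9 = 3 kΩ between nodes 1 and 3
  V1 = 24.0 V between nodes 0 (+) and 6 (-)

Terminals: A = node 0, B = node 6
Nodal analysis, taking node 6 as the 0 V reference.
Source V1 fixes V_0 = 24 V.
KCL at each unknown node (sum of currents leaving = 0; resistances in Ω):
  Node 1: (V_1 - V_4)/36000 + (V_1 - V_3)/3000 + (V_1 - V_5)/390 = 0
  Node 2: (V_2 - V_3)/39 + (V_2 - 24)/5100 = 0
  Node 3: (V_3 - V_2)/39 + (V_3 - V_4)/2400 + (V_3 - V_5)/75000 + (V_3 - V_1)/3000 = 0
  Node 4: (V_4 - V_3)/2400 + (V_4 - 0)/2 + (V_4 - V_1)/36000 + (V_4 - 24)/220 + (V_4 - V_5)/39 = 0
  Node 5: (V_5 - V_3)/75000 + (V_5 - 24)/9.1 + (V_5 - V_1)/390 + (V_5 - V_4)/39 + (V_5 - 0)/13000 = 0
Collecting terms (coefficients in siemens):
  0.002925·V_1 - 0.0003333·V_3 - 0.00002778·V_4 - 0.002564·V_5 = 0
  0.02584·V_2 - 0.02564·V_3 = 0.004706
  0.0264·V_3 - 0.0003333·V_1 - 0.02564·V_2 - 0.0004167·V_4 - 0.00001333·V_5 = 0
  0.5306·V_4 - 0.00002778·V_1 - 0.0004167·V_3 - 0.02564·V_5 = 0.1091
  0.1382·V_5 - 0.002564·V_1 - 0.00001333·V_3 - 0.02564·V_4 = 2.637
Solving these 5 simultaneous equations (Gaussian elimination) gives:
  V_1 = 18.62 V, V_2 = 12.22 V, V_3 = 12.13 V, V_4 = 1.166 V
  V_5 = 19.65 V
Power in each resistor, P = (ΔV)²/R:
  P_R1 = (12.22 - 12.13)²/39 = 0.0002079 W
  P_R2 = (12.13 - 1.166)²/2400 = 0.05013 W
  P_R3 = (24 - 12.22)²/5100 = 0.02719 W
  P_R4 = (1.166 - 0)²/2 = 0.6792 W
  P_R5 = (12.13 - 19.65)²/75000 = 0.0007529 W
  P_R6 = (18.62 - 1.166)²/36000 = 0.00846 W
  P_R7 = (24 - 1.166)²/220 = 2.37 W
  P_R8 = (24 - 19.65)²/9.1 = 2.081 W
  P_R9 = (18.62 - 12.13)²/3000 = 0.01401 W
  P_R10 = (18.62 - 19.65)²/390 = 0.00273 W
  P_R11 = (1.166 - 19.65)²/39 = 8.76 W
  P_R12 = (19.65 - 0)²/13000 = 0.0297 W
P_total = P_R1 + P_R2 + P_R3 + P_R4 + P_R5 + P_R6 + P_R7 + P_R8 + P_R9 + P_R10 + P_R11 + P_R12 = 14.02 W

Final answer: 14.02 W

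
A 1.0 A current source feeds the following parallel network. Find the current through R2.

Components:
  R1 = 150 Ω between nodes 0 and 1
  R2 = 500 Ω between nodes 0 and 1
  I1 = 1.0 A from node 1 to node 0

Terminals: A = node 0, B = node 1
All resistors sit directly between nodes 0 and 1, so they are in parallel and share one voltage V; the full source current 1 A splits among them.
1/R_par = 1/150 + 1/500 = 0.008667 S  =>  R_par = 115.4 Ω
V = I × R_par = 1 × 115.4 = 115.4 V
I_R2 = V/R2 = 115.4/500 = 0.2308 A

Final answer: 0.2308 A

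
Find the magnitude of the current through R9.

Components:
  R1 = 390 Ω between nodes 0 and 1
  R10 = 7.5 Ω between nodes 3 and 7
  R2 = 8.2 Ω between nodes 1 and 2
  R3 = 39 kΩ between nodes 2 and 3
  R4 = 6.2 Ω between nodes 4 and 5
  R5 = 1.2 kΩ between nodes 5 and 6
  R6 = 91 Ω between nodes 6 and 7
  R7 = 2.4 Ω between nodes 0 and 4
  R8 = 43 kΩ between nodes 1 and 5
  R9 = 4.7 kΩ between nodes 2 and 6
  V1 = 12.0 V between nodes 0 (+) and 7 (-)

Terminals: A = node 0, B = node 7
Nodal analysis, taking node 7 as the 0 V reference.
Source V1 fixes V_0 = 12 V.
KCL at each unknown node (sum of currents leaving = 0; resistances in Ω):
  Node 1: (V_1 - 12)/390 + (V_1 - V_2)/8.2 + (V_1 - V_5)/43000 = 0
  Node 2: (V_2 - V_1)/8.2 + (V_2 - V_3)/39000 + (V_2 - V_6)/4700 = 0
  Node 3: (V_3 - V_2)/39000 + (V_3 - 0)/7.5 = 0
  Node 4: (V_4 - V_5)/6.2 + (V_4 - 12)/2.4 = 0
  Node 5: (V_5 - V_4)/6.2 + (V_5 - V_6)/1200 + (V_5 - V_1)/43000 = 0
  Node 6: (V_6 - V_5)/1200 + (V_6 - 0)/91 + (V_6 - V_2)/4700 = 0
Collecting terms (coefficients in siemens):
  0.1245·V_1 - 0.122·V_2 - 0.00002326·V_5 = 0.03077
  0.1222·V_2 - 0.122·V_1 - 0.00002564·V_3 - 0.0002128·V_6 = 0
  0.1334·V_3 - 0.00002564·V_2 = 0
  0.578·V_4 - 0.1613·V_5 = 5
  0.1621·V_5 - 0.00002326·V_1 - 0.1613·V_4 - 0.0008333·V_6 = 0
  0.01204·V_6 - 0.0002128·V_2 - 0.0008333·V_5 = 0
Solving these 6 simultaneous equations (Gaussian elimination) gives:
  V_1 = 11.07 V, V_2 = 11.05 V, V_3 = 0.002124 V, V_4 = 11.98 V
  V_5 = 11.92 V, V_6 = 1.021 V
I_R9 = (V_2 - V_6)/R9 = (11.05 - 1.021)/4700 = 0.002133 A
|I_R9| = 0.002133 A

Final answer: |I_R9| = 0.002133 A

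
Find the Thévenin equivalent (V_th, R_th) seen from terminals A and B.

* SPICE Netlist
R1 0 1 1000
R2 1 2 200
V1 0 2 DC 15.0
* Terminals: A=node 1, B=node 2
Step 1 — V_th is the open-circuit voltage V_A - V_B (nothing connected across the terminals).
Nodal analysis, taking node 2 as the 0 V reference.
Source V1 fixes V_0 = 15 V.
KCL at each unknown node (sum of currents leaving = 0; resistances in Ω):
  Node 1: (V_1 - 15)/1000 + (V_1 - 0)/200 = 0
Collecting terms: 0.006 × V_1 = 0.015  =>  V_1 = 2.5 V
V_th = V_1 - V_2 = 2.5 - 0 = 2.5 V
Step 2 — R_th: zero the source — replace V1 by a short circuit (node 2 merges into node 0) — and find the resistance seen between A (node 1) and B (node 0).
Reduce the network between node 1 (A) and node 0 (B) by series/parallel combination:
  Rp1 = R1 ‖ R2 (parallel, both between nodes 0 and 1) = 1/(1/1000 + 1/200) = 166.7 Ω
R_th = 166.7 Ω

Final answer: V_th = 2.5 V, R_th = 166.7 Ω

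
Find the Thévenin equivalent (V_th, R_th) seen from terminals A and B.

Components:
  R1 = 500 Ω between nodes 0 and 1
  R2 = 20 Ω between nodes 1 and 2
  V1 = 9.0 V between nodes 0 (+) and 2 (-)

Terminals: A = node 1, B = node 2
Step 1 — V_th is the open-circuit voltage V_A - V_B (nothing connected across the terminals).
Nodal analysis, taking node 2 as the 0 V reference.
Source V1 fixes V_0 = 9 V.
KCL at each unknown node (sum of currents leaving = 0; resistances in Ω):
  Node 1: (V_1 - 9)/500 + (V_1 - 0)/20 = 0
Collecting terms: 0.052 × V_1 = 0.018  =>  V_1 = 0.3462 V
V_th = V_1 - V_2 = 0.3462 - 0 = 0.3462 V
Step 2 — R_th: zero the source — replace V1 by a short circuit (node 2 merges into node 0) — and find the resistance seen between A (node 1) and B (node 0).
Reduce the network between node 1 (A) and node 0 (B) by series/parallel combination:
  Rp1 = R1 ‖ R2 (parallel, both between nodes 0 and 1) = 1/(1/500 + 1/20) = 19.23 Ω
R_th = 19.23 Ω

Final answer: V_th = 0.3462 V, R_th = 19.23 Ω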